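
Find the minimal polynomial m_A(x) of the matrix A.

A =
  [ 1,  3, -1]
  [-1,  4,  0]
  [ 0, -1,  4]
x^3 - 9*x^2 + 27*x - 27

The characteristic polynomial is χ_A(x) = (x - 3)^3, so the eigenvalues are known. The minimal polynomial is
  m_A(x) = Π_λ (x − λ)^{k_λ}
where k_λ is the size of the *largest* Jordan block for λ (equivalently, the smallest k with (A − λI)^k v = 0 for every generalised eigenvector v of λ).

  λ = 3: largest Jordan block has size 3, contributing (x − 3)^3

So m_A(x) = (x - 3)^3 = x^3 - 9*x^2 + 27*x - 27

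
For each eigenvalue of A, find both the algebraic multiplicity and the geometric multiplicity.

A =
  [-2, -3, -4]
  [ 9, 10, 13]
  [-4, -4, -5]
λ = 1: alg = 3, geom = 1

Step 1 — factor the characteristic polynomial to read off the algebraic multiplicities:
  χ_A(x) = (x - 1)^3

Step 2 — compute geometric multiplicities via the rank-nullity identity g(λ) = n − rank(A − λI):
  rank(A − (1)·I) = 2, so dim ker(A − (1)·I) = n − 2 = 1

Summary:
  λ = 1: algebraic multiplicity = 3, geometric multiplicity = 1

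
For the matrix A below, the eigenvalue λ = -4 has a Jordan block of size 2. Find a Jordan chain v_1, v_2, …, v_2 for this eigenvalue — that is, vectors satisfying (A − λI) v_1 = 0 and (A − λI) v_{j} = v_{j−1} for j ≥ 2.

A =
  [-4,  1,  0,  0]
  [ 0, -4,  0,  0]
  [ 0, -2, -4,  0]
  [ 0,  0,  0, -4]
A Jordan chain for λ = -4 of length 2:
v_1 = (1, 0, -2, 0)ᵀ
v_2 = (0, 1, 0, 0)ᵀ

Let N = A − (-4)·I. We want v_2 with N^2 v_2 = 0 but N^1 v_2 ≠ 0; then v_{j-1} := N · v_j for j = 2, …, 2.

Pick v_2 = (0, 1, 0, 0)ᵀ.
Then v_1 = N · v_2 = (1, 0, -2, 0)ᵀ.

Sanity check: (A − (-4)·I) v_1 = (0, 0, 0, 0)ᵀ = 0. ✓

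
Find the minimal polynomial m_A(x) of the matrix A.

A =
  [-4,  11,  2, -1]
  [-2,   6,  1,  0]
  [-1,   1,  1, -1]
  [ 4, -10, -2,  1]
x^3 - 3*x^2 + 3*x - 1

The characteristic polynomial is χ_A(x) = (x - 1)^4, so the eigenvalues are known. The minimal polynomial is
  m_A(x) = Π_λ (x − λ)^{k_λ}
where k_λ is the size of the *largest* Jordan block for λ (equivalently, the smallest k with (A − λI)^k v = 0 for every generalised eigenvector v of λ).

  λ = 1: largest Jordan block has size 3, contributing (x − 1)^3

So m_A(x) = (x - 1)^3 = x^3 - 3*x^2 + 3*x - 1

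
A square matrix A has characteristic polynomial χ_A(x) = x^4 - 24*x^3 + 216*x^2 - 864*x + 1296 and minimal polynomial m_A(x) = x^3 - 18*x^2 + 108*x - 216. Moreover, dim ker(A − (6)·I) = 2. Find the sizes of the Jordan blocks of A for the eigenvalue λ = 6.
Block sizes for λ = 6: [3, 1]

Step 1 — from the characteristic polynomial, algebraic multiplicity of λ = 6 is 4. From dim ker(A − (6)·I) = 2, there are exactly 2 Jordan blocks for λ = 6.
Step 2 — from the minimal polynomial, the factor (x − 6)^3 tells us the largest block for λ = 6 has size 3.
Step 3 — with total size 4, 2 blocks, and largest block 3, the block sizes (in nonincreasing order) are [3, 1].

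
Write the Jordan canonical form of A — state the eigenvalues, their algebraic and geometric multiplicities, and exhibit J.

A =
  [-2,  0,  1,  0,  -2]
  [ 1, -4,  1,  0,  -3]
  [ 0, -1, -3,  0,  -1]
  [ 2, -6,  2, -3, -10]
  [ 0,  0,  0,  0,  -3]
J_3(-3) ⊕ J_1(-3) ⊕ J_1(-3)

The characteristic polynomial is
  det(x·I − A) = x^5 + 15*x^4 + 90*x^3 + 270*x^2 + 405*x + 243 = (x + 3)^5

Eigenvalues and multiplicities (the geometric multiplicity of λ is n − rank(A − λI), which equals the number of Jordan blocks for λ):
  λ = -3: algebraic multiplicity = 5, geometric multiplicity = 3

Determining the block sizes for each eigenvalue:
  λ = -3: with am = 5 and gm = 3, the partition is not yet determined (e.g. several partitions of 5 into 3 parts exist). Let N = A − (-3)·I. Computing rank(N^1) = 2, rank(N^2) = 1, rank(N^3) = 0; the number of blocks of size ≥ j is rank(N^{j−1}) − rank(N^j), giving [3, 1, 1]. So we have 1 block(s) of size 3, 2 block(s) of size 1 → block sizes [3, 1, 1]

Assembling the blocks gives a Jordan form
J =
  [-3,  1,  0,  0,  0]
  [ 0, -3,  1,  0,  0]
  [ 0,  0, -3,  0,  0]
  [ 0,  0,  0, -3,  0]
  [ 0,  0,  0,  0, -3]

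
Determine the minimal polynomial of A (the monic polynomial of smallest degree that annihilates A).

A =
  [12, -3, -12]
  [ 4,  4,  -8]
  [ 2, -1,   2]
x^2 - 12*x + 36

The characteristic polynomial is χ_A(x) = (x - 6)^3, so the eigenvalues are known. The minimal polynomial is
  m_A(x) = Π_λ (x − λ)^{k_λ}
where k_λ is the size of the *largest* Jordan block for λ (equivalently, the smallest k with (A − λI)^k v = 0 for every generalised eigenvector v of λ).

  λ = 6: largest Jordan block has size 2, contributing (x − 6)^2

So m_A(x) = (x - 6)^2 = x^2 - 12*x + 36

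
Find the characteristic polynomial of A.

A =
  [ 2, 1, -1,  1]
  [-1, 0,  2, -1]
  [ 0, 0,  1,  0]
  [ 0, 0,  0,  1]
x^4 - 4*x^3 + 6*x^2 - 4*x + 1

Expanding det(x·I − A) (e.g. by cofactor expansion or by noting that A is similar to its Jordan form J, which has the same characteristic polynomial as A) gives
  χ_A(x) = x^4 - 4*x^3 + 6*x^2 - 4*x + 1
which factors as (x - 1)^4. The eigenvalues (with algebraic multiplicities) are λ = 1 with multiplicity 4.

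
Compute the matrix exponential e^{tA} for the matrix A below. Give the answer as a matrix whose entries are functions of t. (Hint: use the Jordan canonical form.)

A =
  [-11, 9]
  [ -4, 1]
e^{tA} =
  [-6*t*exp(-5*t) + exp(-5*t), 9*t*exp(-5*t)]
  [-4*t*exp(-5*t), 6*t*exp(-5*t) + exp(-5*t)]

Strategy: write A = P · J · P⁻¹ where J is a Jordan canonical form, so e^{tA} = P · e^{tJ} · P⁻¹, and e^{tJ} can be computed block-by-block.

A has Jordan form
J =
  [-5,  1]
  [ 0, -5]
(up to reordering of blocks).

Per-block formulas:
  For a 2×2 Jordan block J_2(-5): exp(t · J_2(-5)) = e^(-5t)·(I + t·N), where N is the 2×2 nilpotent shift.

After assembling e^{tJ} and conjugating by P, we get:

e^{tA} =
  [-6*t*exp(-5*t) + exp(-5*t), 9*t*exp(-5*t)]
  [-4*t*exp(-5*t), 6*t*exp(-5*t) + exp(-5*t)]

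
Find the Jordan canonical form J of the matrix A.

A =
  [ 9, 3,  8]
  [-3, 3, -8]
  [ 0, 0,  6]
J_2(6) ⊕ J_1(6)

The characteristic polynomial is
  det(x·I − A) = x^3 - 18*x^2 + 108*x - 216 = (x - 6)^3

Eigenvalues and multiplicities (the geometric multiplicity of λ is n − rank(A − λI), which equals the number of Jordan blocks for λ):
  λ = 6: algebraic multiplicity = 3, geometric multiplicity = 2

Determining the block sizes for each eigenvalue:
  λ = 6: 2 blocks summing to 3 forces exactly one block of size 2 and the rest size 1 → block sizes [2, 1]

Assembling the blocks gives a Jordan form
J =
  [6, 1, 0]
  [0, 6, 0]
  [0, 0, 6]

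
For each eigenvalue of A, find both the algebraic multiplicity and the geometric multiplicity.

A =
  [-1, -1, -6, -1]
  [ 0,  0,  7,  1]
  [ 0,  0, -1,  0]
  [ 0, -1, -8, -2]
λ = -1: alg = 4, geom = 2

Step 1 — factor the characteristic polynomial to read off the algebraic multiplicities:
  χ_A(x) = (x + 1)^4

Step 2 — compute geometric multiplicities via the rank-nullity identity g(λ) = n − rank(A − λI):
  rank(A − (-1)·I) = 2, so dim ker(A − (-1)·I) = n − 2 = 2

Summary:
  λ = -1: algebraic multiplicity = 4, geometric multiplicity = 2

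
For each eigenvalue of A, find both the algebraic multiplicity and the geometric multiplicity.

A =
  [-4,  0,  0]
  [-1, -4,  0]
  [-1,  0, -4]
λ = -4: alg = 3, geom = 2

Step 1 — factor the characteristic polynomial to read off the algebraic multiplicities:
  χ_A(x) = (x + 4)^3

Step 2 — compute geometric multiplicities via the rank-nullity identity g(λ) = n − rank(A − λI):
  rank(A − (-4)·I) = 1, so dim ker(A − (-4)·I) = n − 1 = 2

Summary:
  λ = -4: algebraic multiplicity = 3, geometric multiplicity = 2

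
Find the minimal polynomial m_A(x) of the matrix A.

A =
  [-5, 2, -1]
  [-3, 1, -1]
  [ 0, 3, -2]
x^3 + 6*x^2 + 12*x + 8

The characteristic polynomial is χ_A(x) = (x + 2)^3, so the eigenvalues are known. The minimal polynomial is
  m_A(x) = Π_λ (x − λ)^{k_λ}
where k_λ is the size of the *largest* Jordan block for λ (equivalently, the smallest k with (A − λI)^k v = 0 for every generalised eigenvector v of λ).

  λ = -2: largest Jordan block has size 3, contributing (x + 2)^3

So m_A(x) = (x + 2)^3 = x^3 + 6*x^2 + 12*x + 8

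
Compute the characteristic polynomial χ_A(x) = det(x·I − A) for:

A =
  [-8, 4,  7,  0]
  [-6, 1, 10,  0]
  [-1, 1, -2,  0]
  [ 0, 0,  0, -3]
x^4 + 12*x^3 + 54*x^2 + 108*x + 81

Expanding det(x·I − A) (e.g. by cofactor expansion or by noting that A is similar to its Jordan form J, which has the same characteristic polynomial as A) gives
  χ_A(x) = x^4 + 12*x^3 + 54*x^2 + 108*x + 81
which factors as (x + 3)^4. The eigenvalues (with algebraic multiplicities) are λ = -3 with multiplicity 4.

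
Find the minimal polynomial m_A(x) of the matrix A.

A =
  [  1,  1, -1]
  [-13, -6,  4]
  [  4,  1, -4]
x^3 + 9*x^2 + 27*x + 27

The characteristic polynomial is χ_A(x) = (x + 3)^3, so the eigenvalues are known. The minimal polynomial is
  m_A(x) = Π_λ (x − λ)^{k_λ}
where k_λ is the size of the *largest* Jordan block for λ (equivalently, the smallest k with (A − λI)^k v = 0 for every generalised eigenvector v of λ).

  λ = -3: largest Jordan block has size 3, contributing (x + 3)^3

So m_A(x) = (x + 3)^3 = x^3 + 9*x^2 + 27*x + 27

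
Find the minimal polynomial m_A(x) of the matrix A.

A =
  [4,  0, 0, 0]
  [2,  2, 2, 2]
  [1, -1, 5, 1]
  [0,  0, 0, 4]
x^2 - 7*x + 12

The characteristic polynomial is χ_A(x) = (x - 4)^3*(x - 3), so the eigenvalues are known. The minimal polynomial is
  m_A(x) = Π_λ (x − λ)^{k_λ}
where k_λ is the size of the *largest* Jordan block for λ (equivalently, the smallest k with (A − λI)^k v = 0 for every generalised eigenvector v of λ).

  λ = 3: largest Jordan block has size 1, contributing (x − 3)
  λ = 4: largest Jordan block has size 1, contributing (x − 4)

So m_A(x) = (x - 4)*(x - 3) = x^2 - 7*x + 12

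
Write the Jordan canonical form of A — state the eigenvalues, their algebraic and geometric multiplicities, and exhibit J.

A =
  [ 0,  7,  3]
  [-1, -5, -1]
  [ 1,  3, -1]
J_3(-2)

The characteristic polynomial is
  det(x·I − A) = x^3 + 6*x^2 + 12*x + 8 = (x + 2)^3

Eigenvalues and multiplicities (the geometric multiplicity of λ is n − rank(A − λI), which equals the number of Jordan blocks for λ):
  λ = -2: algebraic multiplicity = 3, geometric multiplicity = 1

Determining the block sizes for each eigenvalue:
  λ = -2: one block (gm = 1), so the single block has size am = 3 → block sizes [3]

Assembling the blocks gives a Jordan form
J =
  [-2,  1,  0]
  [ 0, -2,  1]
  [ 0,  0, -2]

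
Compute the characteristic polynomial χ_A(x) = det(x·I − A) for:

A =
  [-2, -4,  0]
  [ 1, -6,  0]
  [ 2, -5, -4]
x^3 + 12*x^2 + 48*x + 64

Expanding det(x·I − A) (e.g. by cofactor expansion or by noting that A is similar to its Jordan form J, which has the same characteristic polynomial as A) gives
  χ_A(x) = x^3 + 12*x^2 + 48*x + 64
which factors as (x + 4)^3. The eigenvalues (with algebraic multiplicities) are λ = -4 with multiplicity 3.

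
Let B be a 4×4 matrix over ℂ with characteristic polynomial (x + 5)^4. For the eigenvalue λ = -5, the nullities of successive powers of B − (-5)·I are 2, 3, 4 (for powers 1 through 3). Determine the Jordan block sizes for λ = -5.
Block sizes for λ = -5: [3, 1]

From the dimensions of kernels of powers, the number of Jordan blocks of size at least j is d_j − d_{j−1} where d_j = dim ker(N^j) (with d_0 = 0). Computing the differences gives [2, 1, 1].
The number of blocks of size exactly k is (#blocks of size ≥ k) − (#blocks of size ≥ k + 1), so the partition is: 1 block(s) of size 1, 1 block(s) of size 3.
In nonincreasing order the block sizes are [3, 1].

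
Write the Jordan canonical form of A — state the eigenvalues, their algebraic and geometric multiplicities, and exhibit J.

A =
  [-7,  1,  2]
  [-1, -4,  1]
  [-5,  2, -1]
J_3(-4)

The characteristic polynomial is
  det(x·I − A) = x^3 + 12*x^2 + 48*x + 64 = (x + 4)^3

Eigenvalues and multiplicities (the geometric multiplicity of λ is n − rank(A − λI), which equals the number of Jordan blocks for λ):
  λ = -4: algebraic multiplicity = 3, geometric multiplicity = 1

Determining the block sizes for each eigenvalue:
  λ = -4: one block (gm = 1), so the single block has size am = 3 → block sizes [3]

Assembling the blocks gives a Jordan form
J =
  [-4,  1,  0]
  [ 0, -4,  1]
  [ 0,  0, -4]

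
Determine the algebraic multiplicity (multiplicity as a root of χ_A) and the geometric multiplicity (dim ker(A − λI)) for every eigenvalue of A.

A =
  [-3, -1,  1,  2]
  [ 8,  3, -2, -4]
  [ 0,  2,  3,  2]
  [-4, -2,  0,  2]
λ = 1: alg = 3, geom = 2; λ = 2: alg = 1, geom = 1

Step 1 — factor the characteristic polynomial to read off the algebraic multiplicities:
  χ_A(x) = (x - 2)*(x - 1)^3

Step 2 — compute geometric multiplicities via the rank-nullity identity g(λ) = n − rank(A − λI):
  rank(A − (1)·I) = 2, so dim ker(A − (1)·I) = n − 2 = 2
  rank(A − (2)·I) = 3, so dim ker(A − (2)·I) = n − 3 = 1

Summary:
  λ = 1: algebraic multiplicity = 3, geometric multiplicity = 2
  λ = 2: algebraic multiplicity = 1, geometric multiplicity = 1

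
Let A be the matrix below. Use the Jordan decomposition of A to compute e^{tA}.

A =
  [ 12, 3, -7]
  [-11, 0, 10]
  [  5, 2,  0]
e^{tA} =
  [-2*t^2*exp(4*t) + 8*t*exp(4*t) + exp(4*t), -t^2*exp(4*t) + 3*t*exp(4*t), t^2*exp(4*t) - 7*t*exp(4*t)]
  [3*t^2*exp(4*t) - 11*t*exp(4*t), 3*t^2*exp(4*t)/2 - 4*t*exp(4*t) + exp(4*t), -3*t^2*exp(4*t)/2 + 10*t*exp(4*t)]
  [-t^2*exp(4*t) + 5*t*exp(4*t), -t^2*exp(4*t)/2 + 2*t*exp(4*t), t^2*exp(4*t)/2 - 4*t*exp(4*t) + exp(4*t)]

Strategy: write A = P · J · P⁻¹ where J is a Jordan canonical form, so e^{tA} = P · e^{tJ} · P⁻¹, and e^{tJ} can be computed block-by-block.

A has Jordan form
J =
  [4, 1, 0]
  [0, 4, 1]
  [0, 0, 4]
(up to reordering of blocks).

Per-block formulas:
  For a 3×3 Jordan block J_3(4): exp(t · J_3(4)) = e^(4t)·(I + t·N + (t^2/2)·N^2), where N is the 3×3 nilpotent shift.

After assembling e^{tJ} and conjugating by P, we get:

e^{tA} =
  [-2*t^2*exp(4*t) + 8*t*exp(4*t) + exp(4*t), -t^2*exp(4*t) + 3*t*exp(4*t), t^2*exp(4*t) - 7*t*exp(4*t)]
  [3*t^2*exp(4*t) - 11*t*exp(4*t), 3*t^2*exp(4*t)/2 - 4*t*exp(4*t) + exp(4*t), -3*t^2*exp(4*t)/2 + 10*t*exp(4*t)]
  [-t^2*exp(4*t) + 5*t*exp(4*t), -t^2*exp(4*t)/2 + 2*t*exp(4*t), t^2*exp(4*t)/2 - 4*t*exp(4*t) + exp(4*t)]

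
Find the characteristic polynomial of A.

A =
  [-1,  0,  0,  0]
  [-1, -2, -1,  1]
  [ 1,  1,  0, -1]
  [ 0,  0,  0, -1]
x^4 + 4*x^3 + 6*x^2 + 4*x + 1

Expanding det(x·I − A) (e.g. by cofactor expansion or by noting that A is similar to its Jordan form J, which has the same characteristic polynomial as A) gives
  χ_A(x) = x^4 + 4*x^3 + 6*x^2 + 4*x + 1
which factors as (x + 1)^4. The eigenvalues (with algebraic multiplicities) are λ = -1 with multiplicity 4.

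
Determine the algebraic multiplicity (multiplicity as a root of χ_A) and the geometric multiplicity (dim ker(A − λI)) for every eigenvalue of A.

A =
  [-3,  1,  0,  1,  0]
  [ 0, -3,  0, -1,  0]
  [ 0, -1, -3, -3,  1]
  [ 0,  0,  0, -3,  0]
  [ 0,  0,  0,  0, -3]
λ = -3: alg = 5, geom = 2

Step 1 — factor the characteristic polynomial to read off the algebraic multiplicities:
  χ_A(x) = (x + 3)^5

Step 2 — compute geometric multiplicities via the rank-nullity identity g(λ) = n − rank(A − λI):
  rank(A − (-3)·I) = 3, so dim ker(A − (-3)·I) = n − 3 = 2

Summary:
  λ = -3: algebraic multiplicity = 5, geometric multiplicity = 2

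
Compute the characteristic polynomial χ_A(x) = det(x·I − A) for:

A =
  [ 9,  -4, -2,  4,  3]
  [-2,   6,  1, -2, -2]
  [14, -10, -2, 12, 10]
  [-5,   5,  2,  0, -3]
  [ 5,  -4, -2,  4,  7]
x^5 - 20*x^4 + 160*x^3 - 640*x^2 + 1280*x - 1024

Expanding det(x·I − A) (e.g. by cofactor expansion or by noting that A is similar to its Jordan form J, which has the same characteristic polynomial as A) gives
  χ_A(x) = x^5 - 20*x^4 + 160*x^3 - 640*x^2 + 1280*x - 1024
which factors as (x - 4)^5. The eigenvalues (with algebraic multiplicities) are λ = 4 with multiplicity 5.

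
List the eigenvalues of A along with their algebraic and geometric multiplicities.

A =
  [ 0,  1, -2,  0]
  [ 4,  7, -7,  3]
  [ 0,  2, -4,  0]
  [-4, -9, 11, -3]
λ = 0: alg = 4, geom = 2

Step 1 — factor the characteristic polynomial to read off the algebraic multiplicities:
  χ_A(x) = x^4

Step 2 — compute geometric multiplicities via the rank-nullity identity g(λ) = n − rank(A − λI):
  rank(A − (0)·I) = 2, so dim ker(A − (0)·I) = n − 2 = 2

Summary:
  λ = 0: algebraic multiplicity = 4, geometric multiplicity = 2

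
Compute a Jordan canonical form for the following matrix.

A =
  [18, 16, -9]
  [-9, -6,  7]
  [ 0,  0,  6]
J_3(6)

The characteristic polynomial is
  det(x·I − A) = x^3 - 18*x^2 + 108*x - 216 = (x - 6)^3

Eigenvalues and multiplicities (the geometric multiplicity of λ is n − rank(A − λI), which equals the number of Jordan blocks for λ):
  λ = 6: algebraic multiplicity = 3, geometric multiplicity = 1

Determining the block sizes for each eigenvalue:
  λ = 6: one block (gm = 1), so the single block has size am = 3 → block sizes [3]

Assembling the blocks gives a Jordan form
J =
  [6, 1, 0]
  [0, 6, 1]
  [0, 0, 6]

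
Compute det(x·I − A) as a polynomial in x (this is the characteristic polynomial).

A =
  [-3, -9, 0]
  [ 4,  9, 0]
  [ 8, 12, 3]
x^3 - 9*x^2 + 27*x - 27

Expanding det(x·I − A) (e.g. by cofactor expansion or by noting that A is similar to its Jordan form J, which has the same characteristic polynomial as A) gives
  χ_A(x) = x^3 - 9*x^2 + 27*x - 27
which factors as (x - 3)^3. The eigenvalues (with algebraic multiplicities) are λ = 3 with multiplicity 3.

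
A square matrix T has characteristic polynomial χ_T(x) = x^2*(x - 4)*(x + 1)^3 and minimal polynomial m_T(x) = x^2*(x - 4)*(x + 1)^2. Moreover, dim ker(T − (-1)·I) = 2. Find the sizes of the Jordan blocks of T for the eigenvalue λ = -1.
Block sizes for λ = -1: [2, 1]

Step 1 — from the characteristic polynomial, algebraic multiplicity of λ = -1 is 3. From dim ker(T − (-1)·I) = 2, there are exactly 2 Jordan blocks for λ = -1.
Step 2 — from the minimal polynomial, the factor (x + 1)^2 tells us the largest block for λ = -1 has size 2.
Step 3 — with total size 3, 2 blocks, and largest block 2, the block sizes (in nonincreasing order) are [2, 1].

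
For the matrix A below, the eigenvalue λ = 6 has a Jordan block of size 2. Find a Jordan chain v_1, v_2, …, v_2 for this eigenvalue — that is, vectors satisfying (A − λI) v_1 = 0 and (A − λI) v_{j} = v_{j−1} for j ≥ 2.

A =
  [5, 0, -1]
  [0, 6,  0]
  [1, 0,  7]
A Jordan chain for λ = 6 of length 2:
v_1 = (-1, 0, 1)ᵀ
v_2 = (1, 0, 0)ᵀ

Let N = A − (6)·I. We want v_2 with N^2 v_2 = 0 but N^1 v_2 ≠ 0; then v_{j-1} := N · v_j for j = 2, …, 2.

Pick v_2 = (1, 0, 0)ᵀ.
Then v_1 = N · v_2 = (-1, 0, 1)ᵀ.

Sanity check: (A − (6)·I) v_1 = (0, 0, 0)ᵀ = 0. ✓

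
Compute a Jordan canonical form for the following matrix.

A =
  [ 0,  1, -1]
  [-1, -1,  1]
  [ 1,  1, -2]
J_3(-1)

The characteristic polynomial is
  det(x·I − A) = x^3 + 3*x^2 + 3*x + 1 = (x + 1)^3

Eigenvalues and multiplicities (the geometric multiplicity of λ is n − rank(A − λI), which equals the number of Jordan blocks for λ):
  λ = -1: algebraic multiplicity = 3, geometric multiplicity = 1

Determining the block sizes for each eigenvalue:
  λ = -1: one block (gm = 1), so the single block has size am = 3 → block sizes [3]

Assembling the blocks gives a Jordan form
J =
  [-1,  1,  0]
  [ 0, -1,  1]
  [ 0,  0, -1]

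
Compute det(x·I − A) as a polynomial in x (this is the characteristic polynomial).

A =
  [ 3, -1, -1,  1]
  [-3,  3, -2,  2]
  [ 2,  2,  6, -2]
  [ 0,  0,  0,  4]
x^4 - 16*x^3 + 96*x^2 - 256*x + 256

Expanding det(x·I − A) (e.g. by cofactor expansion or by noting that A is similar to its Jordan form J, which has the same characteristic polynomial as A) gives
  χ_A(x) = x^4 - 16*x^3 + 96*x^2 - 256*x + 256
which factors as (x - 4)^4. The eigenvalues (with algebraic multiplicities) are λ = 4 with multiplicity 4.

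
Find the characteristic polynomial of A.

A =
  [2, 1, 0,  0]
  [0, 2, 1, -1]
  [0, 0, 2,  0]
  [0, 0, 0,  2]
x^4 - 8*x^3 + 24*x^2 - 32*x + 16

Expanding det(x·I − A) (e.g. by cofactor expansion or by noting that A is similar to its Jordan form J, which has the same characteristic polynomial as A) gives
  χ_A(x) = x^4 - 8*x^3 + 24*x^2 - 32*x + 16
which factors as (x - 2)^4. The eigenvalues (with algebraic multiplicities) are λ = 2 with multiplicity 4.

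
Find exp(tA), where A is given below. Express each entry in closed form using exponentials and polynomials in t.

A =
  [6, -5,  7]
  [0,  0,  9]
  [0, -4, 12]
e^{tA} =
  [exp(6*t), t^2*exp(6*t) - 5*t*exp(6*t), -3*t^2*exp(6*t)/2 + 7*t*exp(6*t)]
  [0, -6*t*exp(6*t) + exp(6*t), 9*t*exp(6*t)]
  [0, -4*t*exp(6*t), 6*t*exp(6*t) + exp(6*t)]

Strategy: write A = P · J · P⁻¹ where J is a Jordan canonical form, so e^{tA} = P · e^{tJ} · P⁻¹, and e^{tJ} can be computed block-by-block.

A has Jordan form
J =
  [6, 1, 0]
  [0, 6, 1]
  [0, 0, 6]
(up to reordering of blocks).

Per-block formulas:
  For a 3×3 Jordan block J_3(6): exp(t · J_3(6)) = e^(6t)·(I + t·N + (t^2/2)·N^2), where N is the 3×3 nilpotent shift.

After assembling e^{tJ} and conjugating by P, we get:

e^{tA} =
  [exp(6*t), t^2*exp(6*t) - 5*t*exp(6*t), -3*t^2*exp(6*t)/2 + 7*t*exp(6*t)]
  [0, -6*t*exp(6*t) + exp(6*t), 9*t*exp(6*t)]
  [0, -4*t*exp(6*t), 6*t*exp(6*t) + exp(6*t)]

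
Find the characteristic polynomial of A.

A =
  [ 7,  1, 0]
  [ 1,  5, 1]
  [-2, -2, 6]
x^3 - 18*x^2 + 108*x - 216

Expanding det(x·I − A) (e.g. by cofactor expansion or by noting that A is similar to its Jordan form J, which has the same characteristic polynomial as A) gives
  χ_A(x) = x^3 - 18*x^2 + 108*x - 216
which factors as (x - 6)^3. The eigenvalues (with algebraic multiplicities) are λ = 6 with multiplicity 3.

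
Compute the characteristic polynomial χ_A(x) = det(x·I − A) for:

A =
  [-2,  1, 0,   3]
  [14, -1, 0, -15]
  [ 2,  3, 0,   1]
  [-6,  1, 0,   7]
x^4 - 4*x^3

Expanding det(x·I − A) (e.g. by cofactor expansion or by noting that A is similar to its Jordan form J, which has the same characteristic polynomial as A) gives
  χ_A(x) = x^4 - 4*x^3
which factors as x^3*(x - 4). The eigenvalues (with algebraic multiplicities) are λ = 0 with multiplicity 3, λ = 4 with multiplicity 1.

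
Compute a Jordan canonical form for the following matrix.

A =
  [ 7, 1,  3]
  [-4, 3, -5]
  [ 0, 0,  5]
J_3(5)

The characteristic polynomial is
  det(x·I − A) = x^3 - 15*x^2 + 75*x - 125 = (x - 5)^3

Eigenvalues and multiplicities (the geometric multiplicity of λ is n − rank(A − λI), which equals the number of Jordan blocks for λ):
  λ = 5: algebraic multiplicity = 3, geometric multiplicity = 1

Determining the block sizes for each eigenvalue:
  λ = 5: one block (gm = 1), so the single block has size am = 3 → block sizes [3]

Assembling the blocks gives a Jordan form
J =
  [5, 1, 0]
  [0, 5, 1]
  [0, 0, 5]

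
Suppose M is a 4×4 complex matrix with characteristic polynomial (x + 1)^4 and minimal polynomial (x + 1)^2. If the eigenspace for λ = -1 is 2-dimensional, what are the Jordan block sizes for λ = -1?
Block sizes for λ = -1: [2, 2]

Step 1 — from the characteristic polynomial, algebraic multiplicity of λ = -1 is 4. From dim ker(M − (-1)·I) = 2, there are exactly 2 Jordan blocks for λ = -1.
Step 2 — from the minimal polynomial, the factor (x + 1)^2 tells us the largest block for λ = -1 has size 2.
Step 3 — with total size 4, 2 blocks, and largest block 2, the block sizes (in nonincreasing order) are [2, 2].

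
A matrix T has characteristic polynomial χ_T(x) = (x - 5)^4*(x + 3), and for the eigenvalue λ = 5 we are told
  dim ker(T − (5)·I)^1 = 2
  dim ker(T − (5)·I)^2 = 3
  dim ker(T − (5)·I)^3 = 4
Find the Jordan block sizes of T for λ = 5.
Block sizes for λ = 5: [3, 1]

From the dimensions of kernels of powers, the number of Jordan blocks of size at least j is d_j − d_{j−1} where d_j = dim ker(N^j) (with d_0 = 0). Computing the differences gives [2, 1, 1].
The number of blocks of size exactly k is (#blocks of size ≥ k) − (#blocks of size ≥ k + 1), so the partition is: 1 block(s) of size 1, 1 block(s) of size 3.
In nonincreasing order the block sizes are [3, 1].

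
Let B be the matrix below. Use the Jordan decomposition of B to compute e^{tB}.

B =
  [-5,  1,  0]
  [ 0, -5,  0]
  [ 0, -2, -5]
e^{tB} =
  [exp(-5*t), t*exp(-5*t), 0]
  [0, exp(-5*t), 0]
  [0, -2*t*exp(-5*t), exp(-5*t)]

Strategy: write B = P · J · P⁻¹ where J is a Jordan canonical form, so e^{tB} = P · e^{tJ} · P⁻¹, and e^{tJ} can be computed block-by-block.

B has Jordan form
J =
  [-5,  1,  0]
  [ 0, -5,  0]
  [ 0,  0, -5]
(up to reordering of blocks).

Per-block formulas:
  For a 2×2 Jordan block J_2(-5): exp(t · J_2(-5)) = e^(-5t)·(I + t·N), where N is the 2×2 nilpotent shift.
  For a 1×1 block at λ = -5: exp(t · [-5]) = [e^(-5t)].

After assembling e^{tJ} and conjugating by P, we get:

e^{tB} =
  [exp(-5*t), t*exp(-5*t), 0]
  [0, exp(-5*t), 0]
  [0, -2*t*exp(-5*t), exp(-5*t)]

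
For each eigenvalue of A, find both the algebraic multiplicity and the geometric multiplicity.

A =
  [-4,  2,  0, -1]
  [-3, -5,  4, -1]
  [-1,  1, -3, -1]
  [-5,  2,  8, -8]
λ = -5: alg = 4, geom = 2

Step 1 — factor the characteristic polynomial to read off the algebraic multiplicities:
  χ_A(x) = (x + 5)^4

Step 2 — compute geometric multiplicities via the rank-nullity identity g(λ) = n − rank(A − λI):
  rank(A − (-5)·I) = 2, so dim ker(A − (-5)·I) = n − 2 = 2

Summary:
  λ = -5: algebraic multiplicity = 4, geometric multiplicity = 2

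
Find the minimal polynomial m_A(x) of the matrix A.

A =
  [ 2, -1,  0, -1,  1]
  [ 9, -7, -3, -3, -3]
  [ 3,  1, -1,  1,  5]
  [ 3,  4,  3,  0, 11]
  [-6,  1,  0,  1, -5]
x^3 + 6*x^2 + 9*x + 4

The characteristic polynomial is χ_A(x) = (x + 1)^3*(x + 4)^2, so the eigenvalues are known. The minimal polynomial is
  m_A(x) = Π_λ (x − λ)^{k_λ}
where k_λ is the size of the *largest* Jordan block for λ (equivalently, the smallest k with (A − λI)^k v = 0 for every generalised eigenvector v of λ).

  λ = -4: largest Jordan block has size 1, contributing (x + 4)
  λ = -1: largest Jordan block has size 2, contributing (x + 1)^2

So m_A(x) = (x + 1)^2*(x + 4) = x^3 + 6*x^2 + 9*x + 4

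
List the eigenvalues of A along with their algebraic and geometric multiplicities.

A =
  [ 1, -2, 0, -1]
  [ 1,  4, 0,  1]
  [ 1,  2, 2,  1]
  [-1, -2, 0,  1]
λ = 2: alg = 4, geom = 3

Step 1 — factor the characteristic polynomial to read off the algebraic multiplicities:
  χ_A(x) = (x - 2)^4

Step 2 — compute geometric multiplicities via the rank-nullity identity g(λ) = n − rank(A − λI):
  rank(A − (2)·I) = 1, so dim ker(A − (2)·I) = n − 1 = 3

Summary:
  λ = 2: algebraic multiplicity = 4, geometric multiplicity = 3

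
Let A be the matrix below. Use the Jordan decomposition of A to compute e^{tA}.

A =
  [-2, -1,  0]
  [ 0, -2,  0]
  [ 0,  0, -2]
e^{tA} =
  [exp(-2*t), -t*exp(-2*t), 0]
  [0, exp(-2*t), 0]
  [0, 0, exp(-2*t)]

Strategy: write A = P · J · P⁻¹ where J is a Jordan canonical form, so e^{tA} = P · e^{tJ} · P⁻¹, and e^{tJ} can be computed block-by-block.

A has Jordan form
J =
  [-2,  1,  0]
  [ 0, -2,  0]
  [ 0,  0, -2]
(up to reordering of blocks).

Per-block formulas:
  For a 1×1 block at λ = -2: exp(t · [-2]) = [e^(-2t)].
  For a 2×2 Jordan block J_2(-2): exp(t · J_2(-2)) = e^(-2t)·(I + t·N), where N is the 2×2 nilpotent shift.

After assembling e^{tJ} and conjugating by P, we get:

e^{tA} =
  [exp(-2*t), -t*exp(-2*t), 0]
  [0, exp(-2*t), 0]
  [0, 0, exp(-2*t)]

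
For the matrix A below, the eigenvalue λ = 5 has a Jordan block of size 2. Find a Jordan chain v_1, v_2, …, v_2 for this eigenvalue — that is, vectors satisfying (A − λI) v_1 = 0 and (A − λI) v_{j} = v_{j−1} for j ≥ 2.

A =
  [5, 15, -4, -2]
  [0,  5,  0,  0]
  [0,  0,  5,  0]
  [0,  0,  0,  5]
A Jordan chain for λ = 5 of length 2:
v_1 = (15, 0, 0, 0)ᵀ
v_2 = (0, 1, 0, 0)ᵀ

Let N = A − (5)·I. We want v_2 with N^2 v_2 = 0 but N^1 v_2 ≠ 0; then v_{j-1} := N · v_j for j = 2, …, 2.

Pick v_2 = (0, 1, 0, 0)ᵀ.
Then v_1 = N · v_2 = (15, 0, 0, 0)ᵀ.

Sanity check: (A − (5)·I) v_1 = (0, 0, 0, 0)ᵀ = 0. ✓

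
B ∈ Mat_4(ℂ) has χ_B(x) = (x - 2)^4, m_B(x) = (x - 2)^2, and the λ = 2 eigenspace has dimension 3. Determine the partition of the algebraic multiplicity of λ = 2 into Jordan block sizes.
Block sizes for λ = 2: [2, 1, 1]

Step 1 — from the characteristic polynomial, algebraic multiplicity of λ = 2 is 4. From dim ker(B − (2)·I) = 3, there are exactly 3 Jordan blocks for λ = 2.
Step 2 — from the minimal polynomial, the factor (x − 2)^2 tells us the largest block for λ = 2 has size 2.
Step 3 — with total size 4, 3 blocks, and largest block 2, the block sizes (in nonincreasing order) are [2, 1, 1].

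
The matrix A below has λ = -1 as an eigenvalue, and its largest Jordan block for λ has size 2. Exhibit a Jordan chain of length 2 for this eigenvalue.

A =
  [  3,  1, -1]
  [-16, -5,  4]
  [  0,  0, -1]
A Jordan chain for λ = -1 of length 2:
v_1 = (4, -16, 0)ᵀ
v_2 = (1, 0, 0)ᵀ

Let N = A − (-1)·I. We want v_2 with N^2 v_2 = 0 but N^1 v_2 ≠ 0; then v_{j-1} := N · v_j for j = 2, …, 2.

Pick v_2 = (1, 0, 0)ᵀ.
Then v_1 = N · v_2 = (4, -16, 0)ᵀ.

Sanity check: (A − (-1)·I) v_1 = (0, 0, 0)ᵀ = 0. ✓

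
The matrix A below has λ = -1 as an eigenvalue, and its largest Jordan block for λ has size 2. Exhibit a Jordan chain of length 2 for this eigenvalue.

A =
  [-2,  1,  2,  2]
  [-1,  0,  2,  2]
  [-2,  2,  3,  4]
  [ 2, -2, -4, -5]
A Jordan chain for λ = -1 of length 2:
v_1 = (-1, -1, -2, 2)ᵀ
v_2 = (1, 0, 0, 0)ᵀ

Let N = A − (-1)·I. We want v_2 with N^2 v_2 = 0 but N^1 v_2 ≠ 0; then v_{j-1} := N · v_j for j = 2, …, 2.

Pick v_2 = (1, 0, 0, 0)ᵀ.
Then v_1 = N · v_2 = (-1, -1, -2, 2)ᵀ.

Sanity check: (A − (-1)·I) v_1 = (0, 0, 0, 0)ᵀ = 0. ✓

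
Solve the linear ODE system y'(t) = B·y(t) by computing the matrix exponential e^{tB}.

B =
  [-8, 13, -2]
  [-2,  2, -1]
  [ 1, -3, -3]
e^{tB} =
  [-3*t^2*exp(-3*t)/2 - 5*t*exp(-3*t) + exp(-3*t), 3*t^2*exp(-3*t) + 13*t*exp(-3*t), -3*t^2*exp(-3*t)/2 - 2*t*exp(-3*t)]
  [-t^2*exp(-3*t)/2 - 2*t*exp(-3*t), t^2*exp(-3*t) + 5*t*exp(-3*t) + exp(-3*t), -t^2*exp(-3*t)/2 - t*exp(-3*t)]
  [t^2*exp(-3*t)/2 + t*exp(-3*t), -t^2*exp(-3*t) - 3*t*exp(-3*t), t^2*exp(-3*t)/2 + exp(-3*t)]

Strategy: write B = P · J · P⁻¹ where J is a Jordan canonical form, so e^{tB} = P · e^{tJ} · P⁻¹, and e^{tJ} can be computed block-by-block.

B has Jordan form
J =
  [-3,  1,  0]
  [ 0, -3,  1]
  [ 0,  0, -3]
(up to reordering of blocks).

Per-block formulas:
  For a 3×3 Jordan block J_3(-3): exp(t · J_3(-3)) = e^(-3t)·(I + t·N + (t^2/2)·N^2), where N is the 3×3 nilpotent shift.

After assembling e^{tJ} and conjugating by P, we get:

e^{tB} =
  [-3*t^2*exp(-3*t)/2 - 5*t*exp(-3*t) + exp(-3*t), 3*t^2*exp(-3*t) + 13*t*exp(-3*t), -3*t^2*exp(-3*t)/2 - 2*t*exp(-3*t)]
  [-t^2*exp(-3*t)/2 - 2*t*exp(-3*t), t^2*exp(-3*t) + 5*t*exp(-3*t) + exp(-3*t), -t^2*exp(-3*t)/2 - t*exp(-3*t)]
  [t^2*exp(-3*t)/2 + t*exp(-3*t), -t^2*exp(-3*t) - 3*t*exp(-3*t), t^2*exp(-3*t)/2 + exp(-3*t)]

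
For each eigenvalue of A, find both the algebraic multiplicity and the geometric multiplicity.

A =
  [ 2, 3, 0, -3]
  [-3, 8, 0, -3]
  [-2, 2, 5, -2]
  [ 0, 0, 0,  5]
λ = 5: alg = 4, geom = 3

Step 1 — factor the characteristic polynomial to read off the algebraic multiplicities:
  χ_A(x) = (x - 5)^4

Step 2 — compute geometric multiplicities via the rank-nullity identity g(λ) = n − rank(A − λI):
  rank(A − (5)·I) = 1, so dim ker(A − (5)·I) = n − 1 = 3

Summary:
  λ = 5: algebraic multiplicity = 4, geometric multiplicity = 3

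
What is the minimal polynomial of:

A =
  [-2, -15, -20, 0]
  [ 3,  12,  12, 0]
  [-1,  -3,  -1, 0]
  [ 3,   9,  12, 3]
x^2 - 6*x + 9

The characteristic polynomial is χ_A(x) = (x - 3)^4, so the eigenvalues are known. The minimal polynomial is
  m_A(x) = Π_λ (x − λ)^{k_λ}
where k_λ is the size of the *largest* Jordan block for λ (equivalently, the smallest k with (A − λI)^k v = 0 for every generalised eigenvector v of λ).

  λ = 3: largest Jordan block has size 2, contributing (x − 3)^2

So m_A(x) = (x - 3)^2 = x^2 - 6*x + 9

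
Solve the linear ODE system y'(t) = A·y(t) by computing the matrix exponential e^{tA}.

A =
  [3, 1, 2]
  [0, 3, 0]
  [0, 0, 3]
e^{tA} =
  [exp(3*t), t*exp(3*t), 2*t*exp(3*t)]
  [0, exp(3*t), 0]
  [0, 0, exp(3*t)]

Strategy: write A = P · J · P⁻¹ where J is a Jordan canonical form, so e^{tA} = P · e^{tJ} · P⁻¹, and e^{tJ} can be computed block-by-block.

A has Jordan form
J =
  [3, 1, 0]
  [0, 3, 0]
  [0, 0, 3]
(up to reordering of blocks).

Per-block formulas:
  For a 2×2 Jordan block J_2(3): exp(t · J_2(3)) = e^(3t)·(I + t·N), where N is the 2×2 nilpotent shift.
  For a 1×1 block at λ = 3: exp(t · [3]) = [e^(3t)].

After assembling e^{tJ} and conjugating by P, we get:

e^{tA} =
  [exp(3*t), t*exp(3*t), 2*t*exp(3*t)]
  [0, exp(3*t), 0]
  [0, 0, exp(3*t)]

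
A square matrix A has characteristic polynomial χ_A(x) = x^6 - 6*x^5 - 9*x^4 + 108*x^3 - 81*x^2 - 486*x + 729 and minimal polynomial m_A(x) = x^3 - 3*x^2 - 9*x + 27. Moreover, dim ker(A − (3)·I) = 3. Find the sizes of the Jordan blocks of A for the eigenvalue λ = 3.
Block sizes for λ = 3: [2, 1, 1]

Step 1 — from the characteristic polynomial, algebraic multiplicity of λ = 3 is 4. From dim ker(A − (3)·I) = 3, there are exactly 3 Jordan blocks for λ = 3.
Step 2 — from the minimal polynomial, the factor (x − 3)^2 tells us the largest block for λ = 3 has size 2.
Step 3 — with total size 4, 3 blocks, and largest block 2, the block sizes (in nonincreasing order) are [2, 1, 1].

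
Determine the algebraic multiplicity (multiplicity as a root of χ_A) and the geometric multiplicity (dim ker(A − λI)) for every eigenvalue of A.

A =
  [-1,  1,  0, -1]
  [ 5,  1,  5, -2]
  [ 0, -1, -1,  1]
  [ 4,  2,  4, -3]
λ = -1: alg = 4, geom = 2

Step 1 — factor the characteristic polynomial to read off the algebraic multiplicities:
  χ_A(x) = (x + 1)^4

Step 2 — compute geometric multiplicities via the rank-nullity identity g(λ) = n − rank(A − λI):
  rank(A − (-1)·I) = 2, so dim ker(A − (-1)·I) = n − 2 = 2

Summary:
  λ = -1: algebraic multiplicity = 4, geometric multiplicity = 2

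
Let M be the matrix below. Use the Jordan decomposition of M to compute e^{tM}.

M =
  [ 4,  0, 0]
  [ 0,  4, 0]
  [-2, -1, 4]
e^{tM} =
  [exp(4*t), 0, 0]
  [0, exp(4*t), 0]
  [-2*t*exp(4*t), -t*exp(4*t), exp(4*t)]

Strategy: write M = P · J · P⁻¹ where J is a Jordan canonical form, so e^{tM} = P · e^{tJ} · P⁻¹, and e^{tJ} can be computed block-by-block.

M has Jordan form
J =
  [4, 1, 0]
  [0, 4, 0]
  [0, 0, 4]
(up to reordering of blocks).

Per-block formulas:
  For a 1×1 block at λ = 4: exp(t · [4]) = [e^(4t)].
  For a 2×2 Jordan block J_2(4): exp(t · J_2(4)) = e^(4t)·(I + t·N), where N is the 2×2 nilpotent shift.

After assembling e^{tJ} and conjugating by P, we get:

e^{tM} =
  [exp(4*t), 0, 0]
  [0, exp(4*t), 0]
  [-2*t*exp(4*t), -t*exp(4*t), exp(4*t)]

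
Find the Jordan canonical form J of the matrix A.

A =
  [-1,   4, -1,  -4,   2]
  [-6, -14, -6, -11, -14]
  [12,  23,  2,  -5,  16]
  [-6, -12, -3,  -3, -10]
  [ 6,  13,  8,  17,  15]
J_3(-1) ⊕ J_1(1) ⊕ J_1(1)

The characteristic polynomial is
  det(x·I − A) = x^5 + x^4 - 2*x^3 - 2*x^2 + x + 1 = (x - 1)^2*(x + 1)^3

Eigenvalues and multiplicities (the geometric multiplicity of λ is n − rank(A − λI), which equals the number of Jordan blocks for λ):
  λ = -1: algebraic multiplicity = 3, geometric multiplicity = 1
  λ = 1: algebraic multiplicity = 2, geometric multiplicity = 2

Determining the block sizes for each eigenvalue:
  λ = -1: one block (gm = 1), so the single block has size am = 3 → block sizes [3]
  λ = 1: gm = am = 2, so every block has size 1 → block sizes [1, 1]

Assembling the blocks gives a Jordan form
J =
  [-1,  1,  0, 0, 0]
  [ 0, -1,  1, 0, 0]
  [ 0,  0, -1, 0, 0]
  [ 0,  0,  0, 1, 0]
  [ 0,  0,  0, 0, 1]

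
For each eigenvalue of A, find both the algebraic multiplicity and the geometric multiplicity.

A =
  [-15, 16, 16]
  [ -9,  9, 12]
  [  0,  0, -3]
λ = -3: alg = 3, geom = 2

Step 1 — factor the characteristic polynomial to read off the algebraic multiplicities:
  χ_A(x) = (x + 3)^3

Step 2 — compute geometric multiplicities via the rank-nullity identity g(λ) = n − rank(A − λI):
  rank(A − (-3)·I) = 1, so dim ker(A − (-3)·I) = n − 1 = 2

Summary:
  λ = -3: algebraic multiplicity = 3, geometric multiplicity = 2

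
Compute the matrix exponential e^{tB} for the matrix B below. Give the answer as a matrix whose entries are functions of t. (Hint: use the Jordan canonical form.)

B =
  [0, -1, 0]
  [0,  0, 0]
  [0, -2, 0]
e^{tB} =
  [1, -t, 0]
  [0, 1, 0]
  [0, -2*t, 1]

Strategy: write B = P · J · P⁻¹ where J is a Jordan canonical form, so e^{tB} = P · e^{tJ} · P⁻¹, and e^{tJ} can be computed block-by-block.

B has Jordan form
J =
  [0, 1, 0]
  [0, 0, 0]
  [0, 0, 0]
(up to reordering of blocks).

Per-block formulas:
  For a 1×1 block at λ = 0: exp(t · [0]) = [e^(0t)].
  For a 2×2 Jordan block J_2(0): exp(t · J_2(0)) = e^(0t)·(I + t·N), where N is the 2×2 nilpotent shift.

After assembling e^{tJ} and conjugating by P, we get:

e^{tB} =
  [1, -t, 0]
  [0, 1, 0]
  [0, -2*t, 1]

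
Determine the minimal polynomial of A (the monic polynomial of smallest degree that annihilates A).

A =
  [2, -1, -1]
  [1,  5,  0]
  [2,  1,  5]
x^3 - 12*x^2 + 48*x - 64

The characteristic polynomial is χ_A(x) = (x - 4)^3, so the eigenvalues are known. The minimal polynomial is
  m_A(x) = Π_λ (x − λ)^{k_λ}
where k_λ is the size of the *largest* Jordan block for λ (equivalently, the smallest k with (A − λI)^k v = 0 for every generalised eigenvector v of λ).

  λ = 4: largest Jordan block has size 3, contributing (x − 4)^3

So m_A(x) = (x - 4)^3 = x^3 - 12*x^2 + 48*x - 64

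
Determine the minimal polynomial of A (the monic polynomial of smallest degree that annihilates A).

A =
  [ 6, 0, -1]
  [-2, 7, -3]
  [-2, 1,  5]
x^3 - 18*x^2 + 108*x - 216

The characteristic polynomial is χ_A(x) = (x - 6)^3, so the eigenvalues are known. The minimal polynomial is
  m_A(x) = Π_λ (x − λ)^{k_λ}
where k_λ is the size of the *largest* Jordan block for λ (equivalently, the smallest k with (A − λI)^k v = 0 for every generalised eigenvector v of λ).

  λ = 6: largest Jordan block has size 3, contributing (x − 6)^3

So m_A(x) = (x - 6)^3 = x^3 - 18*x^2 + 108*x - 216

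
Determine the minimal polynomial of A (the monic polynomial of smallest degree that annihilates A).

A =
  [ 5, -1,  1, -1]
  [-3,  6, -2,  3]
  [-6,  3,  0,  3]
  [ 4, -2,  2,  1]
x^3 - 9*x^2 + 27*x - 27

The characteristic polynomial is χ_A(x) = (x - 3)^4, so the eigenvalues are known. The minimal polynomial is
  m_A(x) = Π_λ (x − λ)^{k_λ}
where k_λ is the size of the *largest* Jordan block for λ (equivalently, the smallest k with (A − λI)^k v = 0 for every generalised eigenvector v of λ).

  λ = 3: largest Jordan block has size 3, contributing (x − 3)^3

So m_A(x) = (x - 3)^3 = x^3 - 9*x^2 + 27*x - 27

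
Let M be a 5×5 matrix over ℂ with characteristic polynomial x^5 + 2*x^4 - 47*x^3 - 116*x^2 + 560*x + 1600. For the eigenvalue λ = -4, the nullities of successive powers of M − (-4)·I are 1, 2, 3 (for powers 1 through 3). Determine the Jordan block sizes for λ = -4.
Block sizes for λ = -4: [3]

From the dimensions of kernels of powers, the number of Jordan blocks of size at least j is d_j − d_{j−1} where d_j = dim ker(N^j) (with d_0 = 0). Computing the differences gives [1, 1, 1].
The number of blocks of size exactly k is (#blocks of size ≥ k) − (#blocks of size ≥ k + 1), so the partition is: 1 block(s) of size 3.
In nonincreasing order the block sizes are [3].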